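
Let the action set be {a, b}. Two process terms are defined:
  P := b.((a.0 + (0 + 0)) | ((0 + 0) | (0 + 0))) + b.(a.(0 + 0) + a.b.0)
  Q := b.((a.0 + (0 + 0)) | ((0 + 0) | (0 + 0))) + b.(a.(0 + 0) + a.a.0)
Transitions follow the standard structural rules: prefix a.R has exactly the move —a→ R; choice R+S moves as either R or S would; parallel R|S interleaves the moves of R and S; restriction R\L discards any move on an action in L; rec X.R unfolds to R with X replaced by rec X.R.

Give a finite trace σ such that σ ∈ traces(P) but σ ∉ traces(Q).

P's transition system — 7 states:
  s0 = b.((a.0 + (0 + 0)) | ((0 + 0) | (0 + 0))) + b.(a.(0 + 0) + a.b.0) | ··b··> s1, ··b··> s2
  s1 = (a.0 + (0 + 0)) | ((0 + 0) | (0 + 0)) | ··a··> s3
  s2 = a.(0 + 0) + a.b.0 | ··a··> s4, ··a··> s5
  s3 = 0 | ((0 + 0) | (0 + 0)) | stopped
  s4 = 0 + 0 | stopped
  s5 = b.0 | ··b··> s6
  s6 = 0 | stopped
Q's transition system — 7 states:
  t0 = b.((a.0 + (0 + 0)) | ((0 + 0) | (0 + 0))) + b.(a.(0 + 0) + a.a.0) | ··b··> t1, ··b··> t2
  t1 = (a.0 + (0 + 0)) | ((0 + 0) | (0 + 0)) | ··a··> t3
  t2 = a.(0 + 0) + a.a.0 | ··a··> t4, ··a··> t5
  t3 = 0 | ((0 + 0) | (0 + 0)) | stopped
  t4 = 0 + 0 | stopped
  t5 = a.0 | ··a··> t6
  t6 = 0 | stopped
Trace ⟨bab⟩ through P, begin at {s0}:
  after b @ step 1: {s1, s2}
  after a @ step 2: {s3, s4, s5}
  after b @ step 3: {s6}
  — P admits the full trace.
Trace ⟨bab⟩ through Q, begin at {t0}:
  after b @ step 1: {t1, t2}
  after a @ step 2: {t3, t4, t5}
  after b @ step 3: ∅ (Q stuck)

bab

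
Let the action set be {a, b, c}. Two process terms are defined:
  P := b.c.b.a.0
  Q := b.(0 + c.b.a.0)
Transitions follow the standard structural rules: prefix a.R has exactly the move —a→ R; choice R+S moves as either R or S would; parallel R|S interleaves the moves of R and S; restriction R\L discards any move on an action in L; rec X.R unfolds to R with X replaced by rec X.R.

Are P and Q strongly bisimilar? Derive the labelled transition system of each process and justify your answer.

YES

P's transition system — 5 states:
  m0 = b.c.b.a.0 :: -b-> m1
  m1 = c.b.a.0 :: -c-> m2
  m2 = b.a.0 :: -b-> m3
  m3 = a.0 :: -a-> m4
  m4 = 0 :: deadlocked
Q's transition system — 5 states:
  n0 = b.(0 + c.b.a.0) :: -b-> n1
  n1 = 0 + c.b.a.0 :: -c-> n2
  n2 = b.a.0 :: -b-> n3
  n3 = a.0 :: -a-> n4
  n4 = 0 :: deadlocked
Partition-refinement fixed point:
  B0 = {m0, n0}
  B1 = {m1, n1}
  B2 = {m2, n2}
  B3 = {m3, n3}
  B4 = {m4, n4}
m0 ∈ B0, n0 ∈ B0 → same block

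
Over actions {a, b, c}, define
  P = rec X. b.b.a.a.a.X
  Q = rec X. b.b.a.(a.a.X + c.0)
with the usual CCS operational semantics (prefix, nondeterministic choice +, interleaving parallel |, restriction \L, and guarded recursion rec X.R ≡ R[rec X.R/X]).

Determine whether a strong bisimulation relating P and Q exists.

LTS(P): 5 reachable states
  p0 = rec X. b.b.a.a.a.X | -b-> p1
  p1 = b.a.a.a.(rec X. b.b.a.a.a.X) | -b-> p2
  p2 = a.a.a.(rec X. b.b.a.a.a.X) | -a-> p3
  p3 = a.a.(rec X. b.b.a.a.a.X) | -a-> p4
  p4 = a.(rec X. b.b.a.a.a.X) | -a-> p0
LTS(Q): 6 reachable states
  q0 = rec X. b.b.a.(a.a.X + c.0) | -b-> q1
  q1 = b.a.(a.a.(rec X. b.b.a.(a.a.X + c.0)) + c.0) | -b-> q2
  q2 = a.(a.a.(rec X. b.b.a.(a.a.X + c.0)) + c.0) | -a-> q3
  q3 = a.a.(rec X. b.b.a.(a.a.X + c.0)) + c.0 | -a-> q4, -c-> q5
  q4 = a.(rec X. b.b.a.(a.a.X + c.0)) | -a-> q0
  q5 = 0 | ·
Coarsest stable partition (strong bisimilarity classes):
  B0 = {p0}
  B1 = {p1}
  B2 = {p2}
  B3 = {p3}
  B4 = {p4}
  B5 = {q0}
  B6 = {q1}
  B7 = {q2}
  B8 = {q3}
  B9 = {q4}
  B10 = {q5}
p0 ∈ B0, q0 ∈ B5 → different blocks

P ≁ Q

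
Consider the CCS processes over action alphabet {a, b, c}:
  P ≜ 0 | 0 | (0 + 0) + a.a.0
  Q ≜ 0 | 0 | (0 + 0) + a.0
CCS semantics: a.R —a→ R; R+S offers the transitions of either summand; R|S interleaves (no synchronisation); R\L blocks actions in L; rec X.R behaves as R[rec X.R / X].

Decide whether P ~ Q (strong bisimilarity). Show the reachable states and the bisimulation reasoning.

not bisimilar

P's transition system — 3 states:
  u0 = 0 | 0 | (0 + 0) + a.a.0 | -a-> u1
  u1 = a.0 | -a-> u2
  u2 = 0 | stopped
Q's transition system — 2 states:
  v0 = 0 | 0 | (0 + 0) + a.0 | -a-> v1
  v1 = 0 | stopped
Partition-refinement fixed point:
  B0 = {u0}
  B1 = {u1, v0}
  B2 = {u2, v1}
u0 ∈ B0, v0 ∈ B1 → different blocks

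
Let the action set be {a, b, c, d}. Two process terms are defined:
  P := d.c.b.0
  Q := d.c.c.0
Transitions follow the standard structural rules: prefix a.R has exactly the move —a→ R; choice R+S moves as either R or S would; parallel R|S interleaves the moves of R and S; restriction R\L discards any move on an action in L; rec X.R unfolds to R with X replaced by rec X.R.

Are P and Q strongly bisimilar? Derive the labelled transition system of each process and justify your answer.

Reachable graph of P (4 states):
  u0 = d.c.b.0 has moves —d→ u1
  u1 = c.b.0 has moves —c→ u2
  u2 = b.0 has moves —b→ u3
  u3 = 0 has moves stopped
Reachable graph of Q (4 states):
  v0 = d.c.c.0 has moves —d→ v1
  v1 = c.c.0 has moves —c→ v2
  v2 = c.0 has moves —c→ v3
  v3 = 0 has moves stopped
Bisimilarity quotient blocks:
  B0 = {u0}
  B1 = {u1}
  B2 = {u2}
  B3 = {u3, v3}
  B4 = {v0}
  B5 = {v1}
  B6 = {v2}
u0 ∈ B0, v0 ∈ B4 → different blocks

not bisimilar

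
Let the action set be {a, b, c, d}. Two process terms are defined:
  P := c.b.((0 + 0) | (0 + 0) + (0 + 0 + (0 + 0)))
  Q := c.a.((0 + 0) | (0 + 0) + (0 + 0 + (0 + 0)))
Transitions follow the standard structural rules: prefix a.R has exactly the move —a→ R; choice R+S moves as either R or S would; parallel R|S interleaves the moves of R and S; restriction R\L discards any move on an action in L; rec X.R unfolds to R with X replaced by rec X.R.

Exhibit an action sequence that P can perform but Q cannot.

cb

Reachable graph of P (3 states):
  u0 = c.b.((0 + 0) | (0 + 0) + (0 + 0 + (0 + 0))) | -c-> u1
  u1 = b.((0 + 0) | (0 + 0) + (0 + 0 + (0 + 0))) | -b-> u2
  u2 = (0 + 0) | (0 + 0) + (0 + 0 + (0 + 0)) | (no moves)
Reachable graph of Q (3 states):
  v0 = c.a.((0 + 0) | (0 + 0) + (0 + 0 + (0 + 0))) | -c-> v1
  v1 = a.((0 + 0) | (0 + 0) + (0 + 0 + (0 + 0))) | -a-> v2
  v2 = (0 + 0) | (0 + 0) + (0 + 0 + (0 + 0)) | (no moves)
Trace ⟨cb⟩ through P, begin at {u0}:
  step 1 (c): {u1}
  step 2 (b): {u2}
  ✓ P
Trace ⟨cb⟩ through Q, begin at {v0}:
  step 1 (c): {v1}
  step 2 (b): ∅ (Q stuck)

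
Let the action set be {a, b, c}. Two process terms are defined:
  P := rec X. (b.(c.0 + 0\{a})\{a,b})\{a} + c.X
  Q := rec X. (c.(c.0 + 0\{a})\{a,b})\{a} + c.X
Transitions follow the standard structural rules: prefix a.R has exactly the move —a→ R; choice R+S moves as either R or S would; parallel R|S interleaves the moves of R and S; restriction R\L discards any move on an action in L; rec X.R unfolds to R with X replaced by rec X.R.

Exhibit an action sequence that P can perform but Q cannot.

LTS(P): 3 reachable states
  p0 = rec X. (b.(c.0 + 0\{a})\{a,b})\{a} + c.X → ··b··> p1, ··c··> p0
  p1 = (c.0 + 0\{a})\{a,b}\{a} → ··c··> p2
  p2 = 0\{a,b}\{a} → ·
LTS(Q): 3 reachable states
  q0 = rec X. (c.(c.0 + 0\{a})\{a,b})\{a} + c.X → ··c··> q0, ··c··> q1
  q1 = (c.0 + 0\{a})\{a,b}\{a} → ··c··> q2
  q2 = 0\{a,b}\{a} → ·
Executing b from P (initial set {p0}):
  step 1 (b): {p1}
  — P admits the full trace.
Executing b from Q (initial set {q0}):
  step 1 (b): ∅ (Q stuck)

b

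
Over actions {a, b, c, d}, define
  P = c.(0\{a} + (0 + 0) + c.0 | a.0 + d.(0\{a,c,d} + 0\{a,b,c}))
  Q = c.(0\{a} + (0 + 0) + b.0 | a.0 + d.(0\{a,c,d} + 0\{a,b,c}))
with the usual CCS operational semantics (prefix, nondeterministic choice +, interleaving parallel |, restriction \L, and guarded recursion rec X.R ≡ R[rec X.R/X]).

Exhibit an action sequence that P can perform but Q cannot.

cc

P's transition system — 6 states:
  p0 = c.(0\{a} + (0 + 0) + c.0 | a.0 + d.(0\{a,c,d} + 0\{a,b,c})) | —c→ p1
  p1 = 0\{a} + (0 + 0) + c.0 | a.0 + d.(0\{a,c,d} + 0\{a,b,c}) | —a→ p2, —c→ p3, —d→ p4
  p2 = c.0 | 0 | —c→ p5
  p3 = 0 | a.0 | —a→ p5
  p4 = 0\{a,c,d} + 0\{a,b,c} | ·
  p5 = 0 | 0 | ·
Q's transition system — 6 states:
  q0 = c.(0\{a} + (0 + 0) + b.0 | a.0 + d.(0\{a,c,d} + 0\{a,b,c})) | —c→ q1
  q1 = 0\{a} + (0 + 0) + b.0 | a.0 + d.(0\{a,c,d} + 0\{a,b,c}) | —a→ q2, —b→ q3, —d→ q4
  q2 = b.0 | 0 | —b→ q5
  q3 = 0 | a.0 | —a→ q5
  q4 = 0\{a,c,d} + 0\{a,b,c} | ·
  q5 = 0 | 0 | ·
Run σ = ⟨cc⟩ on P: start {p0}
  after c @ step 1: {p1}
  after c @ step 2: {p3}
  — P admits the full trace.
Run σ = ⟨cc⟩ on Q: start {q0}
  after c @ step 1: {q1}
  after c @ step 2: ∅  — Q cannot continue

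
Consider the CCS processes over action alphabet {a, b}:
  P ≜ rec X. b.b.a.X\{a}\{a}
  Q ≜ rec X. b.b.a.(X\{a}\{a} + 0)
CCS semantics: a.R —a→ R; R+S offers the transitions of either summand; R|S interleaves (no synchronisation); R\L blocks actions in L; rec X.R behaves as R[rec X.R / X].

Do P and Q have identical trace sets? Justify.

trace-equivalent

Reachable graph of P (6 states):
  u0 = rec X. b.b.a.X\{a}\{a} has moves --b--▸ u1
  u1 = b.a.(rec X. b.b.a.X\{a}\{a})\{a}\{a} has moves --b--▸ u2
  u2 = a.(rec X. b.b.a.X\{a}\{a})\{a}\{a} has moves --a--▸ u3
  u3 = (rec X. b.b.a.X\{a}\{a})\{a}\{a} has moves --b--▸ u4
  u4 = (b.a.(rec X. b.b.a.X\{a}\{a})\{a}\{a})\{a}\{a} has moves --b--▸ u5
  u5 = (a.(rec X. b.b.a.X\{a}\{a})\{a}\{a})\{a}\{a} has moves deadlocked
Reachable graph of Q (6 states):
  v0 = rec X. b.b.a.(X\{a}\{a} + 0) has moves --b--▸ v1
  v1 = b.a.((rec X. b.b.a.(X\{a}\{a} + 0))\{a}\{a} + 0) has moves --b--▸ v2
  v2 = a.((rec X. b.b.a.(X\{a}\{a} + 0))\{a}\{a} + 0) has moves --a--▸ v3
  v3 = (rec X. b.b.a.(X\{a}\{a} + 0))\{a}\{a} + 0 has moves --b--▸ v4
  v4 = (b.a.((rec X. b.b.a.(X\{a}\{a} + 0))\{a}\{a} + 0))\{a}\{a} has moves --b--▸ v5
  v5 = (a.((rec X. b.b.a.(X\{a}\{a} + 0))\{a}\{a} + 0))\{a}\{a} has moves deadlocked
Bisimilarity quotient blocks:
  B0 = {u0, v0}
  B1 = {u1, v1}
  B2 = {u2, v2}
  B3 = {u3, v3}
  B4 = {u4, v4}
  B5 = {u5, v5}
u0 ∈ B0, v0 ∈ B0 → same block
Bisimilar ⇒ trace-equivalent.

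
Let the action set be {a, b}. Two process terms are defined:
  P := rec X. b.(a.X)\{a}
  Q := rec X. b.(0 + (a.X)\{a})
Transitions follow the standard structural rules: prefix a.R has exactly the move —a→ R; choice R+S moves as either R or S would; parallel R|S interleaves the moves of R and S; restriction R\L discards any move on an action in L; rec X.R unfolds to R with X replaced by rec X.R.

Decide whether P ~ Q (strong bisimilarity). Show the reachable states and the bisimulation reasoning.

bisimilar

P's transition system — 2 states:
  p0 = rec X. b.(a.X)\{a} → —b→ p1
  p1 = (a.(rec X. b.(a.X)\{a}))\{a} → deadlocked
Q's transition system — 2 states:
  q0 = rec X. b.(0 + (a.X)\{a}) → —b→ q1
  q1 = 0 + (a.(rec X. b.(0 + (a.X)\{a})))\{a} → deadlocked
Coarsest stable partition (strong bisimilarity classes):
  B0 = {p0, q0}
  B1 = {p1, q1}
p0 ∈ B0, q0 ∈ B0 → same block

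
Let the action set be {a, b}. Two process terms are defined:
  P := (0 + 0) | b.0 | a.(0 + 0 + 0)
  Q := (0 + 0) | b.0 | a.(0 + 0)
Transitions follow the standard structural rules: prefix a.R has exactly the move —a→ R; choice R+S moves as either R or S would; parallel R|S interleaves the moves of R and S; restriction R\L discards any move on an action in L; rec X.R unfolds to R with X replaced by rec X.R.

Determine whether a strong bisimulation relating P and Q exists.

P's transition system — 4 states:
  u0 = (0 + 0) | b.0 | a.(0 + 0 + 0) has moves =a=> u1, =b=> u2
  u1 = (0 + 0) | b.0 | (0 + 0 + 0) has moves =b=> u3
  u2 = (0 + 0) | 0 | a.(0 + 0 + 0) has moves =a=> u3
  u3 = (0 + 0) | 0 | (0 + 0 + 0) has moves stopped
Q's transition system — 4 states:
  v0 = (0 + 0) | b.0 | a.(0 + 0) has moves =a=> v1, =b=> v2
  v1 = (0 + 0) | b.0 | (0 + 0) has moves =b=> v3
  v2 = (0 + 0) | 0 | a.(0 + 0) has moves =a=> v3
  v3 = (0 + 0) | 0 | (0 + 0) has moves stopped
Bisimilarity quotient blocks:
  B0 = {u0, v0}
  B1 = {u2, v2}
  B2 = {u3, v3}
  B3 = {u1, v1}
u0 ∈ B0, v0 ∈ B0 → same block

P ~ Q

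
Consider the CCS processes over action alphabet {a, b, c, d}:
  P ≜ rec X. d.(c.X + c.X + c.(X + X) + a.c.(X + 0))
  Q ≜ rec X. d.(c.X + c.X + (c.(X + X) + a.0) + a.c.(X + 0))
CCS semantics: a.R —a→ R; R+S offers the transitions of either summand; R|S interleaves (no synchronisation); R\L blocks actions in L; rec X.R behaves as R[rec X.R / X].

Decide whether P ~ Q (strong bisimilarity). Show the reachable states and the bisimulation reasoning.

NO

Reachable graph of P (5 states):
  p0 = rec X. d.(c.X + c.X + c.(X + X) + a.c.(X + 0)) has moves --d--▸ p1
  p1 = c.(rec X. d.(c.X + c.X + c.(X + X) + a.c.(X + 0))) + c.(rec X. d.(c.X + c.X + c.(X + X) + a.c.(X + 0))) + c.((rec X. d.(c.X + c.X + c.(X + X) + a.c.(X + 0))) + (rec X. d.(c.X + c.X + c.(X + X) + a.c.(X + 0)))) + a.c.((rec X. d.(c.X + c.X + c.(X + X) + a.c.(X + 0))) + 0) has moves --a--▸ p2, --c--▸ p0, --c--▸ p3
  p2 = c.((rec X. d.(c.X + c.X + c.(X + X) + a.c.(X + 0))) + 0) has moves --c--▸ p4
  p3 = (rec X. d.(c.X + c.X + c.(X + X) + a.c.(X + 0))) + (rec X. d.(c.X + c.X + c.(X + X) + a.c.(X + 0))) has moves --d--▸ p1
  p4 = (rec X. d.(c.X + c.X + c.(X + X) + a.c.(X + 0))) + 0 has moves --d--▸ p1
Reachable graph of Q (6 states):
  q0 = rec X. d.(c.X + c.X + (c.(X + X) + a.0) + a.c.(X + 0)) has moves --d--▸ q1
  q1 = c.(rec X. d.(c.X + c.X + (c.(X + X) + a.0) + a.c.(X + 0))) + c.(rec X. d.(c.X + c.X + (c.(X + X) + a.0) + a.c.(X + 0))) + (c.((rec X. d.(c.X + c.X + (c.(X + X) + a.0) + a.c.(X + 0))) + (rec X. d.(c.X + c.X + (c.(X + X) + a.0) + a.c.(X + 0)))) + a.0) + a.c.((rec X. d.(c.X + c.X + (c.(X + X) + a.0) + a.c.(X + 0))) + 0) has moves --a--▸ q2, --a--▸ q3, --c--▸ q0, --c--▸ q4
  q2 = 0 has moves deadlocked
  q3 = c.((rec X. d.(c.X + c.X + (c.(X + X) + a.0) + a.c.(X + 0))) + 0) has moves --c--▸ q5
  q4 = (rec X. d.(c.X + c.X + (c.(X + X) + a.0) + a.c.(X + 0))) + (rec X. d.(c.X + c.X + (c.(X + X) + a.0) + a.c.(X + 0))) has moves --d--▸ q1
  q5 = (rec X. d.(c.X + c.X + (c.(X + X) + a.0) + a.c.(X + 0))) + 0 has moves --d--▸ q1
Bisimilarity quotient blocks:
  B0 = {p0, p3, p4}
  B1 = {p1}
  B2 = {p2}
  B3 = {q0, q4, q5}
  B4 = {q1}
  B5 = {q3}
  B6 = {q2}
p0 ∈ B0, q0 ∈ B3 → different blocks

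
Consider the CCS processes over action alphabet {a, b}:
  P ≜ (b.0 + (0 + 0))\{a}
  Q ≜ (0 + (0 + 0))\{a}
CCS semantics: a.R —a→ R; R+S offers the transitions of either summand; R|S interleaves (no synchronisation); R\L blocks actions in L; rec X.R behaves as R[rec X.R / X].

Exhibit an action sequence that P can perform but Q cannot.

Reachable graph of P (2 states):
  m0 = (b.0 + (0 + 0))\{a} → =b=> m1
  m1 = 0\{a} → (no moves)
Reachable graph of Q (1 states):
  n0 = (0 + (0 + 0))\{a} → (no moves)
Executing b from P (initial set {m0}):
  step 1 (b): {m1}
  ✓ P
Executing b from Q (initial set {n0}):
  step 1 (b): no successor for Q

b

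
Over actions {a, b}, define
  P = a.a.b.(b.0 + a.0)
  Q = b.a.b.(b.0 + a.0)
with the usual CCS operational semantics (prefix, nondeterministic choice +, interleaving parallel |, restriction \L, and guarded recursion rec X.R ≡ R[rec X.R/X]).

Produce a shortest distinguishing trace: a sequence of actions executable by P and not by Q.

a

P's transition system — 5 states:
  s0 = a.a.b.(b.0 + a.0) | =a=> s1
  s1 = a.b.(b.0 + a.0) | =a=> s2
  s2 = b.(b.0 + a.0) | =b=> s3
  s3 = b.0 + a.0 | =a=> s4, =b=> s4
  s4 = 0 | (no moves)
Q's transition system — 5 states:
  t0 = b.a.b.(b.0 + a.0) | =b=> t1
  t1 = a.b.(b.0 + a.0) | =a=> t2
  t2 = b.(b.0 + a.0) | =b=> t3
  t3 = b.0 + a.0 | =a=> t4, =b=> t4
  t4 = 0 | (no moves)
Executing a from P (initial set {s0}):
  [1] a ⇒ {s1}
  P completes σ.
Executing a from Q (initial set {t0}):
  [1] a ⇒ no successor for Q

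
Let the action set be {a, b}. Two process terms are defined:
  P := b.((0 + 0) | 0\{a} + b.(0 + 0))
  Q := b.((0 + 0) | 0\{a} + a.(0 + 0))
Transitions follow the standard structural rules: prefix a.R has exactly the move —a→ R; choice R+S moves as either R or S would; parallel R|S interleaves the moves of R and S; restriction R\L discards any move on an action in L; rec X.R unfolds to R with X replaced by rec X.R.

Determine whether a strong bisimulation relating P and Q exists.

Reachable graph of P (3 states):
  m0 = b.((0 + 0) | 0\{a} + b.(0 + 0)) ⊢ —b→ m1
  m1 = (0 + 0) | 0\{a} + b.(0 + 0) ⊢ —b→ m2
  m2 = 0 + 0 ⊢ (no moves)
Reachable graph of Q (3 states):
  n0 = b.((0 + 0) | 0\{a} + a.(0 + 0)) ⊢ —b→ n1
  n1 = (0 + 0) | 0\{a} + a.(0 + 0) ⊢ —a→ n2
  n2 = 0 + 0 ⊢ (no moves)
Bisimilarity quotient blocks:
  B0 = {m0}
  B1 = {m1}
  B2 = {m2, n2}
  B3 = {n0}
  B4 = {n1}
m0 ∈ B0, n0 ∈ B3 → different blocks

NO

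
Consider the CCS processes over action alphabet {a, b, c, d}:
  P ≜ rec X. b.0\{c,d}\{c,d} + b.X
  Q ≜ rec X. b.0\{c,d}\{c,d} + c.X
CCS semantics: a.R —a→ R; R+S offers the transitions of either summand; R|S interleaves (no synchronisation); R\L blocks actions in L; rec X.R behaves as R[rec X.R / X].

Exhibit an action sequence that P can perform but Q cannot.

Reachable graph of P (2 states):
  m0 = rec X. b.0\{c,d}\{c,d} + b.X ⊢ -b-> m0, -b-> m1
  m1 = 0\{c,d}\{c,d} ⊢ stopped
Reachable graph of Q (2 states):
  n0 = rec X. b.0\{c,d}\{c,d} + c.X ⊢ -b-> n1, -c-> n0
  n1 = 0\{c,d}\{c,d} ⊢ stopped
Executing bb from P (initial set {m0}):
  [1] b ⇒ {m0, m1}
  [2] b ⇒ {m0, m1}
  P completes σ.
Executing bb from Q (initial set {n0}):
  [1] b ⇒ {n1}
  [2] b ⇒ no successor for Q

bb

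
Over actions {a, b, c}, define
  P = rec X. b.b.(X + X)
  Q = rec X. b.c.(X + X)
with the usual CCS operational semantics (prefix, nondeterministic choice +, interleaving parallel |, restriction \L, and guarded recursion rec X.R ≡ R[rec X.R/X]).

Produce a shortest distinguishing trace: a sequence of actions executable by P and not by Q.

P's transition system — 3 states:
  u0 = rec X. b.b.(X + X) has moves =b=> u1
  u1 = b.((rec X. b.b.(X + X)) + (rec X. b.b.(X + X))) has moves =b=> u2
  u2 = (rec X. b.b.(X + X)) + (rec X. b.b.(X + X)) has moves =b=> u1
Q's transition system — 3 states:
  v0 = rec X. b.c.(X + X) has moves =b=> v1
  v1 = c.((rec X. b.c.(X + X)) + (rec X. b.c.(X + X))) has moves =c=> v2
  v2 = (rec X. b.c.(X + X)) + (rec X. b.c.(X + X)) has moves =b=> v1
Executing bb from P (initial set {u0}):
  step 1 (b): {u1}
  step 2 (b): {u2}
  P completes σ.
Executing bb from Q (initial set {v0}):
  step 1 (b): {v1}
  step 2 (b): no successor for Q

bb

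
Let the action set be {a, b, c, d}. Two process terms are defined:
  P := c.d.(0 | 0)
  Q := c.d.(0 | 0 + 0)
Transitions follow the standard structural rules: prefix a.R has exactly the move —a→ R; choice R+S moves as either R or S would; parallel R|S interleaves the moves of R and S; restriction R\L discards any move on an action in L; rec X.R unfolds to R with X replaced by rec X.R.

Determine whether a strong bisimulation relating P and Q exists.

YES

LTS(P): 3 reachable states
  m0 = c.d.(0 | 0) :: —c→ m1
  m1 = d.(0 | 0) :: —d→ m2
  m2 = 0 | 0 :: stopped
LTS(Q): 3 reachable states
  n0 = c.d.(0 | 0 + 0) :: —c→ n1
  n1 = d.(0 | 0 + 0) :: —d→ n2
  n2 = 0 | 0 + 0 :: stopped
Bisimilarity quotient blocks:
  B0 = {m0, n0}
  B1 = {m1, n1}
  B2 = {m2, n2}
m0 ∈ B0, n0 ∈ B0 → same block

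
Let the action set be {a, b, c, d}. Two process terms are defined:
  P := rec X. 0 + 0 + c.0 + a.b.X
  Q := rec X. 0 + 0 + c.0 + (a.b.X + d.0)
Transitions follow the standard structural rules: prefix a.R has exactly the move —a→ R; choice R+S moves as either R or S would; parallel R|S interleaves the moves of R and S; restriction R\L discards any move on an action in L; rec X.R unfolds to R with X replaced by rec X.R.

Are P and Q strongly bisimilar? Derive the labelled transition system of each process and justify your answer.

Reachable graph of P (3 states):
  u0 = rec X. 0 + 0 + c.0 + a.b.X has moves --a--▸ u1, --c--▸ u2
  u1 = b.(rec X. 0 + 0 + c.0 + a.b.X) has moves --b--▸ u0
  u2 = 0 has moves (no moves)
Reachable graph of Q (3 states):
  v0 = rec X. 0 + 0 + c.0 + (a.b.X + d.0) has moves --a--▸ v1, --c--▸ v2, --d--▸ v2
  v1 = b.(rec X. 0 + 0 + c.0 + (a.b.X + d.0)) has moves --b--▸ v0
  v2 = 0 has moves (no moves)
Partition-refinement fixed point:
  B0 = {u0}
  B1 = {u1}
  B2 = {u2, v2}
  B3 = {v0}
  B4 = {v1}
u0 ∈ B0, v0 ∈ B3 → different blocks

P ≁ Q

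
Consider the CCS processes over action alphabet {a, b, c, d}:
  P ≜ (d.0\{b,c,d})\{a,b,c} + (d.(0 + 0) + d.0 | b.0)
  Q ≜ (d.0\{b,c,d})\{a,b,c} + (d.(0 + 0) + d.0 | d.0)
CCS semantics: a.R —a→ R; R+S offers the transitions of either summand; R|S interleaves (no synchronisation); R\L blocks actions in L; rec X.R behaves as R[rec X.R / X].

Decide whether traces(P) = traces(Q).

P's transition system — 6 states:
  m0 = (d.0\{b,c,d})\{a,b,c} + (d.(0 + 0) + d.0 | b.0) → -b-> m1, -d-> m2, -d-> m3, -d-> m4
  m1 = d.0 | 0 → -d-> m5
  m2 = 0 + 0 → ·
  m3 = 0 | b.0 → -b-> m5
  m4 = 0\{b,c,d}\{a,b,c} → ·
  m5 = 0 | 0 → ·
Q's transition system — 6 states:
  n0 = (d.0\{b,c,d})\{a,b,c} + (d.(0 + 0) + d.0 | d.0) → -d-> n1, -d-> n2, -d-> n3, -d-> n4
  n1 = 0 + 0 → ·
  n2 = 0 | d.0 → -d-> n5
  n3 = 0\{b,c,d}\{a,b,c} → ·
  n4 = d.0 | 0 → -d-> n5
  n5 = 0 | 0 → ·
Executing b from P (initial set {m0}):
  [1] b ⇒ {m1}
  P completes σ.
Executing b from Q (initial set {n0}):
  [1] b ⇒ no successor for Q

NO — witness ⟨b⟩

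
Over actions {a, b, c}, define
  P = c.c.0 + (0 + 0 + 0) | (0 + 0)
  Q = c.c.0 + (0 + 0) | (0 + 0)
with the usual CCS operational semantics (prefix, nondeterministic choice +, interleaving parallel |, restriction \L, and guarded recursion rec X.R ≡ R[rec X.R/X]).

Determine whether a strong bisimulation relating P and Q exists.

LTS(P): 3 reachable states
  s0 = c.c.0 + (0 + 0 + 0) | (0 + 0) ⊢ --c--▸ s1
  s1 = c.0 ⊢ --c--▸ s2
  s2 = 0 ⊢ (no moves)
LTS(Q): 3 reachable states
  t0 = c.c.0 + (0 + 0) | (0 + 0) ⊢ --c--▸ t1
  t1 = c.0 ⊢ --c--▸ t2
  t2 = 0 ⊢ (no moves)
Bisimilarity quotient blocks:
  B0 = {s0, t0}
  B1 = {s1, t1}
  B2 = {s2, t2}
s0 ∈ B0, t0 ∈ B0 → same block

bisimilar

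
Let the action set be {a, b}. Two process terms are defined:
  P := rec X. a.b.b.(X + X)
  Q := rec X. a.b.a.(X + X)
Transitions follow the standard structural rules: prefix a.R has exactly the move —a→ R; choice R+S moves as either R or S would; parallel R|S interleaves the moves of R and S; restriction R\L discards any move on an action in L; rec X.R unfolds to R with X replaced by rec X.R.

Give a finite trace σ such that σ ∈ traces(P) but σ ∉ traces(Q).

abb

Reachable graph of P (4 states):
  m0 = rec X. a.b.b.(X + X) → ··a··> m1
  m1 = b.b.((rec X. a.b.b.(X + X)) + (rec X. a.b.b.(X + X))) → ··b··> m2
  m2 = b.((rec X. a.b.b.(X + X)) + (rec X. a.b.b.(X + X))) → ··b··> m3
  m3 = (rec X. a.b.b.(X + X)) + (rec X. a.b.b.(X + X)) → ··a··> m1
Reachable graph of Q (4 states):
  n0 = rec X. a.b.a.(X + X) → ··a··> n1
  n1 = b.a.((rec X. a.b.a.(X + X)) + (rec X. a.b.a.(X + X))) → ··b··> n2
  n2 = a.((rec X. a.b.a.(X + X)) + (rec X. a.b.a.(X + X))) → ··a··> n3
  n3 = (rec X. a.b.a.(X + X)) + (rec X. a.b.a.(X + X)) → ··a··> n1
Trace ⟨abb⟩ through P, begin at {m0}:
  step 1 (a): {m1}
  step 2 (b): {m2}
  step 3 (b): {m3}
  P completes σ.
Trace ⟨abb⟩ through Q, begin at {n0}:
  step 1 (a): {n1}
  step 2 (b): {n2}
  step 3 (b): ∅  — Q cannot continue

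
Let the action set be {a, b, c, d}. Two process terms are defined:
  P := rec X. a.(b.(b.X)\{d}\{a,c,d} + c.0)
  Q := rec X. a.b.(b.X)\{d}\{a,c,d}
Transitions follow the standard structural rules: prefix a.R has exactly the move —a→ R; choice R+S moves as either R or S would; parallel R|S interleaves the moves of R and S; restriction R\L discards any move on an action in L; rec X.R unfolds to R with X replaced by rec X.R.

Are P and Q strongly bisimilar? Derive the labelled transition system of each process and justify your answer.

P ≁ Q

LTS(P): 5 reachable states
  m0 = rec X. a.(b.(b.X)\{d}\{a,c,d} + c.0) ⊢ ··a··> m1
  m1 = b.(b.(rec X. a.(b.(b.X)\{d}\{a,c,d} + c.0)))\{d}\{a,c,d} + c.0 ⊢ ··b··> m2, ··c··> m3
  m2 = (b.(rec X. a.(b.(b.X)\{d}\{a,c,d} + c.0)))\{d}\{a,c,d} ⊢ ··b··> m4
  m3 = 0 ⊢ ∅
  m4 = (rec X. a.(b.(b.X)\{d}\{a,c,d} + c.0))\{d}\{a,c,d} ⊢ ∅
LTS(Q): 4 reachable states
  n0 = rec X. a.b.(b.X)\{d}\{a,c,d} ⊢ ··a··> n1
  n1 = b.(b.(rec X. a.b.(b.X)\{d}\{a,c,d}))\{d}\{a,c,d} ⊢ ··b··> n2
  n2 = (b.(rec X. a.b.(b.X)\{d}\{a,c,d}))\{d}\{a,c,d} ⊢ ··b··> n3
  n3 = (rec X. a.b.(b.X)\{d}\{a,c,d})\{d}\{a,c,d} ⊢ ∅
Coarsest stable partition (strong bisimilarity classes):
  B0 = {m0}
  B1 = {m1}
  B2 = {m2, n2}
  B3 = {m3, m4, n3}
  B4 = {n0}
  B5 = {n1}
m0 ∈ B0, n0 ∈ B4 → different blocks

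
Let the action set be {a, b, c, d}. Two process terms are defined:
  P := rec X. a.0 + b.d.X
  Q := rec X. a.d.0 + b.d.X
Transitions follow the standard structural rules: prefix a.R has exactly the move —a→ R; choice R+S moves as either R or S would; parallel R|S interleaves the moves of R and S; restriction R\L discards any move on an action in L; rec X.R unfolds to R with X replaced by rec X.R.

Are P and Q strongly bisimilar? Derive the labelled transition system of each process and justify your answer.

Reachable graph of P (3 states):
  u0 = rec X. a.0 + b.d.X → =a=> u1, =b=> u2
  u1 = 0 → ∅
  u2 = d.(rec X. a.0 + b.d.X) → =d=> u0
Reachable graph of Q (4 states):
  v0 = rec X. a.d.0 + b.d.X → =a=> v1, =b=> v2
  v1 = d.0 → =d=> v3
  v2 = d.(rec X. a.d.0 + b.d.X) → =d=> v0
  v3 = 0 → ∅
Coarsest stable partition (strong bisimilarity classes):
  B0 = {u0}
  B1 = {u1, v3}
  B2 = {u2}
  B3 = {v0}
  B4 = {v2}
  B5 = {v1}
u0 ∈ B0, v0 ∈ B3 → different blocks

NO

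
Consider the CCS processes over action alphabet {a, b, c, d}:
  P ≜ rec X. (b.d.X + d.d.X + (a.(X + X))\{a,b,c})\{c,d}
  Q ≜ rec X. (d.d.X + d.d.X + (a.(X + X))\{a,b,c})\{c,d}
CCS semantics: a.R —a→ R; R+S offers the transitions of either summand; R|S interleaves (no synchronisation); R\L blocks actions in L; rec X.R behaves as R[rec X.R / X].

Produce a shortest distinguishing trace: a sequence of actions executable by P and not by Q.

LTS(P): 2 reachable states
  u0 = rec X. (b.d.X + d.d.X + (a.(X + X))\{a,b,c})\{c,d} :: —b→ u1
  u1 = (d.(rec X. (b.d.X + d.d.X + (a.(X + X))\{a,b,c})\{c,d}))\{c,d} :: deadlocked
LTS(Q): 1 reachable states
  v0 = rec X. (d.d.X + d.d.X + (a.(X + X))\{a,b,c})\{c,d} :: deadlocked
Trace ⟨b⟩ through P, begin at {u0}:
  after b @ step 1: {u1}
  ✓ P
Trace ⟨b⟩ through Q, begin at {v0}:
  after b @ step 1: no successor for Q

b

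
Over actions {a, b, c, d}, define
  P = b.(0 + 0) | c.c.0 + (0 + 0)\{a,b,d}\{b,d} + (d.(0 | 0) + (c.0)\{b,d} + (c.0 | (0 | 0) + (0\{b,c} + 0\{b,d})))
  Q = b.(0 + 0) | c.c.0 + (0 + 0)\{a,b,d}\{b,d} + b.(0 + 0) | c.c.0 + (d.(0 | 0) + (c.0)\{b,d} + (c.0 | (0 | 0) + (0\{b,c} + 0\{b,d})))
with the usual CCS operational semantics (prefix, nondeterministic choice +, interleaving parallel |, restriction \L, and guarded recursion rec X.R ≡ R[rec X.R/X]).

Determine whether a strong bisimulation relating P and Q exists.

YES

LTS(P): 9 reachable states
  s0 = b.(0 + 0) | c.c.0 + (0 + 0)\{a,b,d}\{b,d} + (d.(0 | 0) + (c.0)\{b,d} + (c.0 | (0 | 0) + (0\{b,c} + 0\{b,d}))) | --b--▸ s1, --c--▸ s2, --c--▸ s3, --c--▸ s4, --d--▸ s5
  s1 = (0 + 0) | c.c.0 | --c--▸ s6
  s2 = 0 | (0 | 0) | stopped
  s3 = 0\{b,d} | stopped
  s4 = b.(0 + 0) | c.0 | --b--▸ s6, --c--▸ s7
  s5 = 0 | 0 | stopped
  s6 = (0 + 0) | c.0 | --c--▸ s8
  s7 = b.(0 + 0) | 0 | --b--▸ s8
  s8 = (0 + 0) | 0 | stopped
LTS(Q): 9 reachable states
  t0 = b.(0 + 0) | c.c.0 + (0 + 0)\{a,b,d}\{b,d} + b.(0 + 0) | c.c.0 + (d.(0 | 0) + (c.0)\{b,d} + (c.0 | (0 | 0) + (0\{b,c} + 0\{b,d}))) | --b--▸ t1, --c--▸ t2, --c--▸ t3, --c--▸ t4, --d--▸ t5
  t1 = (0 + 0) | c.c.0 | --c--▸ t6
  t2 = 0 | (0 | 0) | stopped
  t3 = 0\{b,d} | stopped
  t4 = b.(0 + 0) | c.0 | --b--▸ t6, --c--▸ t7
  t5 = 0 | 0 | stopped
  t6 = (0 + 0) | c.0 | --c--▸ t8
  t7 = b.(0 + 0) | 0 | --b--▸ t8
  t8 = (0 + 0) | 0 | stopped
Bisimilarity quotient blocks:
  B0 = {s0, t0}
  B1 = {s2, s3, s5, s8, t2, t3, t5, t8}
  B2 = {s4, t4}
  B3 = {s6, t6}
  B4 = {s7, t7}
  B5 = {s1, t1}
s0 ∈ B0, t0 ∈ B0 → same block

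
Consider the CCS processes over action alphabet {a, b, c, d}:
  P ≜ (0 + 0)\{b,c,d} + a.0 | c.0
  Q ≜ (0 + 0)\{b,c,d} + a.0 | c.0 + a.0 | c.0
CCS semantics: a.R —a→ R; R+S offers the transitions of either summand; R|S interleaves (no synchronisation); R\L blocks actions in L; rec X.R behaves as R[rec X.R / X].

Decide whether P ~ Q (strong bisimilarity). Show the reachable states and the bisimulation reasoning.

bisimilar

LTS(P): 4 reachable states
  u0 = (0 + 0)\{b,c,d} + a.0 | c.0 :: —a→ u1, —c→ u2
  u1 = 0 | c.0 :: —c→ u3
  u2 = a.0 | 0 :: —a→ u3
  u3 = 0 | 0 :: ·
LTS(Q): 4 reachable states
  v0 = (0 + 0)\{b,c,d} + a.0 | c.0 + a.0 | c.0 :: —a→ v1, —c→ v2
  v1 = 0 | c.0 :: —c→ v3
  v2 = a.0 | 0 :: —a→ v3
  v3 = 0 | 0 :: ·
Partition-refinement fixed point:
  B0 = {u0, v0}
  B1 = {u2, v2}
  B2 = {u3, v3}
  B3 = {u1, v1}
u0 ∈ B0, v0 ∈ B0 → same block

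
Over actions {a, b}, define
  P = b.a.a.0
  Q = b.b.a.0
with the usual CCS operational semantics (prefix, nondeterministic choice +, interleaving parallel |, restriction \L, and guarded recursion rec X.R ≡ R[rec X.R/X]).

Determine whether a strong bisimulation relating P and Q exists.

not bisimilar

LTS(P): 4 reachable states
  s0 = b.a.a.0 ⊢ —b→ s1
  s1 = a.a.0 ⊢ —a→ s2
  s2 = a.0 ⊢ —a→ s3
  s3 = 0 ⊢ deadlocked
LTS(Q): 4 reachable states
  t0 = b.b.a.0 ⊢ —b→ t1
  t1 = b.a.0 ⊢ —b→ t2
  t2 = a.0 ⊢ —a→ t3
  t3 = 0 ⊢ deadlocked
Coarsest stable partition (strong bisimilarity classes):
  B0 = {s0}
  B1 = {s1}
  B2 = {s2, t2}
  B3 = {s3, t3}
  B4 = {t0}
  B5 = {t1}
s0 ∈ B0, t0 ∈ B4 → different blocks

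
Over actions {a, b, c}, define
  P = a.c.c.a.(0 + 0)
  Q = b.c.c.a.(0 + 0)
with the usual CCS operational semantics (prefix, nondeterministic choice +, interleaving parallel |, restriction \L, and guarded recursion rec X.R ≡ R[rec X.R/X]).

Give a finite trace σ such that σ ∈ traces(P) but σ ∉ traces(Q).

a

P's transition system — 5 states:
  u0 = a.c.c.a.(0 + 0) | --a--▸ u1
  u1 = c.c.a.(0 + 0) | --c--▸ u2
  u2 = c.a.(0 + 0) | --c--▸ u3
  u3 = a.(0 + 0) | --a--▸ u4
  u4 = 0 + 0 | ∅
Q's transition system — 5 states:
  v0 = b.c.c.a.(0 + 0) | --b--▸ v1
  v1 = c.c.a.(0 + 0) | --c--▸ v2
  v2 = c.a.(0 + 0) | --c--▸ v3
  v3 = a.(0 + 0) | --a--▸ v4
  v4 = 0 + 0 | ∅
Trace ⟨a⟩ through P, begin at {u0}:
  step 1 (a): {u1}
  P completes σ.
Trace ⟨a⟩ through Q, begin at {v0}:
  step 1 (a): no successor for Q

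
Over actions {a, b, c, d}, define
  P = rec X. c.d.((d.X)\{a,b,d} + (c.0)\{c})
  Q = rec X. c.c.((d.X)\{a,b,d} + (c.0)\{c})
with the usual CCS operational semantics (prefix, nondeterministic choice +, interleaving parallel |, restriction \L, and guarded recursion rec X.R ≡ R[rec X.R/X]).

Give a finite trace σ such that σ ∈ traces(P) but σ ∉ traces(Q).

LTS(P): 3 reachable states
  s0 = rec X. c.d.((d.X)\{a,b,d} + (c.0)\{c}) has moves --c--▸ s1
  s1 = d.((d.(rec X. c.d.((d.X)\{a,b,d} + (c.0)\{c})))\{a,b,d} + (c.0)\{c}) has moves --d--▸ s2
  s2 = (d.(rec X. c.d.((d.X)\{a,b,d} + (c.0)\{c})))\{a,b,d} + (c.0)\{c} has moves deadlocked
LTS(Q): 3 reachable states
  t0 = rec X. c.c.((d.X)\{a,b,d} + (c.0)\{c}) has moves --c--▸ t1
  t1 = c.((d.(rec X. c.c.((d.X)\{a,b,d} + (c.0)\{c})))\{a,b,d} + (c.0)\{c}) has moves --c--▸ t2
  t2 = (d.(rec X. c.c.((d.X)\{a,b,d} + (c.0)\{c})))\{a,b,d} + (c.0)\{c} has moves deadlocked
Trace ⟨cd⟩ through P, begin at {s0}:
  step 1 (c): {s1}
  step 2 (d): {s2}
  ✓ P
Trace ⟨cd⟩ through Q, begin at {t0}:
  step 1 (c): {t1}
  step 2 (d): no successor for Q

cd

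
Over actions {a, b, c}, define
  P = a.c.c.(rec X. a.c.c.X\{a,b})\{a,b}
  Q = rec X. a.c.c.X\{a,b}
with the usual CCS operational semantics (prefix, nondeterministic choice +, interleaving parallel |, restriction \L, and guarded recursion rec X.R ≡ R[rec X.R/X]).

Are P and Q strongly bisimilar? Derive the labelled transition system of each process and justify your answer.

LTS(P): 4 reachable states
  u0 = a.c.c.(rec X. a.c.c.X\{a,b})\{a,b} → —a→ u1
  u1 = c.c.(rec X. a.c.c.X\{a,b})\{a,b} → —c→ u2
  u2 = c.(rec X. a.c.c.X\{a,b})\{a,b} → —c→ u3
  u3 = (rec X. a.c.c.X\{a,b})\{a,b} → ·
LTS(Q): 4 reachable states
  v0 = rec X. a.c.c.X\{a,b} → —a→ v1
  v1 = c.c.(rec X. a.c.c.X\{a,b})\{a,b} → —c→ v2
  v2 = c.(rec X. a.c.c.X\{a,b})\{a,b} → —c→ v3
  v3 = (rec X. a.c.c.X\{a,b})\{a,b} → ·
Coarsest stable partition (strong bisimilarity classes):
  B0 = {u0, v0}
  B1 = {u1, v1}
  B2 = {u2, v2}
  B3 = {u3, v3}
u0 ∈ B0, v0 ∈ B0 → same block

YES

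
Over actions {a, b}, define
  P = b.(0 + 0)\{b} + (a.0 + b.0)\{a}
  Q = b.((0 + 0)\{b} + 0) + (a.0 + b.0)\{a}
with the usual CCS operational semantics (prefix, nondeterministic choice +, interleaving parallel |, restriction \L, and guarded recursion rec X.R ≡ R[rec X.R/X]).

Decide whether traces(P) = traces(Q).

traces(P) = traces(Q)

Reachable graph of P (3 states):
  m0 = b.(0 + 0)\{b} + (a.0 + b.0)\{a} :: --b--▸ m1, --b--▸ m2
  m1 = (0 + 0)\{b} :: deadlocked
  m2 = 0\{a} :: deadlocked
Reachable graph of Q (3 states):
  n0 = b.((0 + 0)\{b} + 0) + (a.0 + b.0)\{a} :: --b--▸ n1, --b--▸ n2
  n1 = (0 + 0)\{b} + 0 :: deadlocked
  n2 = 0\{a} :: deadlocked
Coarsest stable partition (strong bisimilarity classes):
  B0 = {m0, n0}
  B1 = {m1, m2, n1, n2}
m0 ∈ B0, n0 ∈ B0 → same block
Bisimilar ⇒ trace-equivalent.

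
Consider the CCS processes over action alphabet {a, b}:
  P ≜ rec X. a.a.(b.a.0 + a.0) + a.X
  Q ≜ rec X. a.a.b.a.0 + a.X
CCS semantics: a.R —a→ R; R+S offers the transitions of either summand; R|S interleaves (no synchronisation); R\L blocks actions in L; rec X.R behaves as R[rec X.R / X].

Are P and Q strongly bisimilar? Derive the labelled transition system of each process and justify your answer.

NO

LTS(P): 5 reachable states
  u0 = rec X. a.a.(b.a.0 + a.0) + a.X :: ··a··> u0, ··a··> u1
  u1 = a.(b.a.0 + a.0) :: ··a··> u2
  u2 = b.a.0 + a.0 :: ··a··> u3, ··b··> u4
  u3 = 0 :: ∅
  u4 = a.0 :: ··a··> u3
LTS(Q): 5 reachable states
  v0 = rec X. a.a.b.a.0 + a.X :: ··a··> v0, ··a··> v1
  v1 = a.b.a.0 :: ··a··> v2
  v2 = b.a.0 :: ··b··> v3
  v3 = a.0 :: ··a··> v4
  v4 = 0 :: ∅
Partition-refinement fixed point:
  B0 = {u0}
  B1 = {u1}
  B2 = {u2}
  B3 = {u3, v4}
  B4 = {u4, v3}
  B5 = {v0}
  B6 = {v1}
  B7 = {v2}
u0 ∈ B0, v0 ∈ B5 → different blocks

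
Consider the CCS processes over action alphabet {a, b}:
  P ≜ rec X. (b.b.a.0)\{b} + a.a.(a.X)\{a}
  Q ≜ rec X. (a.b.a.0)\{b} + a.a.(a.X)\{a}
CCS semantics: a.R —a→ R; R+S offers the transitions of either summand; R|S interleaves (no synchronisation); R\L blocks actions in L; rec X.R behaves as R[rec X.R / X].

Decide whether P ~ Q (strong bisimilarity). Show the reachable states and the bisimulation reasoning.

LTS(P): 3 reachable states
  m0 = rec X. (b.b.a.0)\{b} + a.a.(a.X)\{a} has moves =a=> m1
  m1 = a.(a.(rec X. (b.b.a.0)\{b} + a.a.(a.X)\{a}))\{a} has moves =a=> m2
  m2 = (a.(rec X. (b.b.a.0)\{b} + a.a.(a.X)\{a}))\{a} has moves deadlocked
LTS(Q): 4 reachable states
  n0 = rec X. (a.b.a.0)\{b} + a.a.(a.X)\{a} has moves =a=> n1, =a=> n2
  n1 = (b.a.0)\{b} has moves deadlocked
  n2 = a.(a.(rec X. (a.b.a.0)\{b} + a.a.(a.X)\{a}))\{a} has moves =a=> n3
  n3 = (a.(rec X. (a.b.a.0)\{b} + a.a.(a.X)\{a}))\{a} has moves deadlocked
Partition-refinement fixed point:
  B0 = {m0}
  B1 = {m1, n2}
  B2 = {m2, n1, n3}
  B3 = {n0}
m0 ∈ B0, n0 ∈ B3 → different blocks

P ≁ Q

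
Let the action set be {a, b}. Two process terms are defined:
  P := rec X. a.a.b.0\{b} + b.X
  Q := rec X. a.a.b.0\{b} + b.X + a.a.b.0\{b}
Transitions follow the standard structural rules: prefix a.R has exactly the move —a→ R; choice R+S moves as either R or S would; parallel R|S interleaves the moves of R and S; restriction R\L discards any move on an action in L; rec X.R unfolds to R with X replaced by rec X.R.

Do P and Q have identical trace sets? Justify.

LTS(P): 4 reachable states
  m0 = rec X. a.a.b.0\{b} + b.X :: -a-> m1, -b-> m0
  m1 = a.b.0\{b} :: -a-> m2
  m2 = b.0\{b} :: -b-> m3
  m3 = 0\{b} :: ∅
LTS(Q): 4 reachable states
  n0 = rec X. a.a.b.0\{b} + b.X + a.a.b.0\{b} :: -a-> n1, -b-> n0
  n1 = a.b.0\{b} :: -a-> n2
  n2 = b.0\{b} :: -b-> n3
  n3 = 0\{b} :: ∅
Coarsest stable partition (strong bisimilarity classes):
  B0 = {m0, n0}
  B1 = {m1, n1}
  B2 = {m2, n2}
  B3 = {m3, n3}
m0 ∈ B0, n0 ∈ B0 → same block
Bisimilar ⇒ trace-equivalent.

YES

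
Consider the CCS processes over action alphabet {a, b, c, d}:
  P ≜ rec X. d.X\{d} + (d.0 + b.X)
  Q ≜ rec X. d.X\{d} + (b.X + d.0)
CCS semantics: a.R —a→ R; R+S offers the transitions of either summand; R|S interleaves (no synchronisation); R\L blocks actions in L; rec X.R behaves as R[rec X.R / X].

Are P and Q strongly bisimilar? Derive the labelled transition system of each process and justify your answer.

YES

P's transition system — 3 states:
  s0 = rec X. d.X\{d} + (d.0 + b.X) | --b--▸ s0, --d--▸ s1, --d--▸ s2
  s1 = (rec X. d.X\{d} + (d.0 + b.X))\{d} | --b--▸ s1
  s2 = 0 | (no moves)
Q's transition system — 3 states:
  t0 = rec X. d.X\{d} + (b.X + d.0) | --b--▸ t0, --d--▸ t1, --d--▸ t2
  t1 = (rec X. d.X\{d} + (b.X + d.0))\{d} | --b--▸ t1
  t2 = 0 | (no moves)
Coarsest stable partition (strong bisimilarity classes):
  B0 = {s0, t0}
  B1 = {s2, t2}
  B2 = {s1, t1}
s0 ∈ B0, t0 ∈ B0 → same block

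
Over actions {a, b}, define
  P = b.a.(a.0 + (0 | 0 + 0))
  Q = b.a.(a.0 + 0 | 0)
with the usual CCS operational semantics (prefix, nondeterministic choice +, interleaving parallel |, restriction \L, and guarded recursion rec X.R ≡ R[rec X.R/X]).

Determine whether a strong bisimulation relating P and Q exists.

P's transition system — 4 states:
  p0 = b.a.(a.0 + (0 | 0 + 0)) | =b=> p1
  p1 = a.(a.0 + (0 | 0 + 0)) | =a=> p2
  p2 = a.0 + (0 | 0 + 0) | =a=> p3
  p3 = 0 | (no moves)
Q's transition system — 4 states:
  q0 = b.a.(a.0 + 0 | 0) | =b=> q1
  q1 = a.(a.0 + 0 | 0) | =a=> q2
  q2 = a.0 + 0 | 0 | =a=> q3
  q3 = 0 | (no moves)
Bisimilarity quotient blocks:
  B0 = {p0, q0}
  B1 = {p1, q1}
  B2 = {p2, q2}
  B3 = {p3, q3}
p0 ∈ B0, q0 ∈ B0 → same block

YES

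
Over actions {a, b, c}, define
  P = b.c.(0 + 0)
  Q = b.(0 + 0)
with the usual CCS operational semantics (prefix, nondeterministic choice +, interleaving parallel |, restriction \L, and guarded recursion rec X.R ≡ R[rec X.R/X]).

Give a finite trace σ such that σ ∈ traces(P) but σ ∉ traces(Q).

P's transition system — 3 states:
  s0 = b.c.(0 + 0) :: ··b··> s1
  s1 = c.(0 + 0) :: ··c··> s2
  s2 = 0 + 0 :: ∅
Q's transition system — 2 states:
  t0 = b.(0 + 0) :: ··b··> t1
  t1 = 0 + 0 :: ∅
Run σ = ⟨bc⟩ on P: start {s0}
  after b @ step 1: {s1}
  after c @ step 2: {s2}
  — P admits the full trace.
Run σ = ⟨bc⟩ on Q: start {t0}
  after b @ step 1: {t1}
  after c @ step 2: ∅ (Q stuck)

bc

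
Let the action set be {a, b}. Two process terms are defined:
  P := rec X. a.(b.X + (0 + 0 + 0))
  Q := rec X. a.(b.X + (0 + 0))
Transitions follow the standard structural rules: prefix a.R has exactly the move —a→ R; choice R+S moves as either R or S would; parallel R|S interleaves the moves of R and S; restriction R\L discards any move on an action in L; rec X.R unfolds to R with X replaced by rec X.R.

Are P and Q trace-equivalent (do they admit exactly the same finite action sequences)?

LTS(P): 2 reachable states
  u0 = rec X. a.(b.X + (0 + 0 + 0)) | —a→ u1
  u1 = b.(rec X. a.(b.X + (0 + 0 + 0))) + (0 + 0 + 0) | —b→ u0
LTS(Q): 2 reachable states
  v0 = rec X. a.(b.X + (0 + 0)) | —a→ v1
  v1 = b.(rec X. a.(b.X + (0 + 0))) + (0 + 0) | —b→ v0
Coarsest stable partition (strong bisimilarity classes):
  B0 = {u0, v0}
  B1 = {u1, v1}
u0 ∈ B0, v0 ∈ B0 → same block
Bisimilar ⇒ trace-equivalent.

trace-equivalent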